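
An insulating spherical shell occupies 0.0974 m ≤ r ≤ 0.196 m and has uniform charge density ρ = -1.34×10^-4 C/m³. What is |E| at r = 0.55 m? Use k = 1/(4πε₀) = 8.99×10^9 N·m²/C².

|E| ≈ 1.10×10^5 N/C

Use a concentric Gaussian sphere at r = 0.55 m (r > 0.196 m, enclosing the whole shell).
Q_enc = ρ·(4π/3)(b³ − a³) = (-1.34×10^-4)·(4π/3)·((0.196)³ − (0.0974)³) = -3.708×10^-6 C.
By Gauss's law, ∮E·dA = E·4πr² = Q_enc/ε₀.
E = k|Q_enc|/r² = (8.99×10^9)(3.708×10^-6)/(0.55)² = 1.10e5 N/C.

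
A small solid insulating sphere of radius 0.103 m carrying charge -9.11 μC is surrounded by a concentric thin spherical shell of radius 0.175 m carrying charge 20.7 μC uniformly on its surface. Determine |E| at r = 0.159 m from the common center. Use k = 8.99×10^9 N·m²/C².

E ≈ 3.24×10^6 N/C

Symmetry ⇒ E = E(r) r̂. Gaussian sphere of radius r = 0.159 m (between the bodies, 0.103 m < r < 0.175 m).
The shell at 0.175 m lies outside the Gaussian surface, so Q_enc = -9.11 μC = -9.11×10^-6 C.
Since E is radial and uniform over the Gaussian sphere, Φ = E·4πr² = Q_enc/ε₀.
E = k|Q_enc|/r² = (8.99×10^9)(9.11×10^-6)/(0.159)² = 3.24e6 N/C.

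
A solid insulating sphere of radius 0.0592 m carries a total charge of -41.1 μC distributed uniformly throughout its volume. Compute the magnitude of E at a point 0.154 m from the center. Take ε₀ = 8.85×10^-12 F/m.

|E| ≈ 1.56e7 N/C

By spherical symmetry E is radial; choose a Gaussian sphere of radius r = 0.154 m (r > R, so the entire charge is enclosed).
Q_enc = -41.1 μC = -4.11×10^-5 C.
By Gauss's law, ∮E·dA = E·4πr² = Q_enc/ε₀.
E = |Q_enc|/(4πε₀r²) = (4.11×10^-5)/(4π·8.85×10^-12·(0.154)²) = 1.56e7 N/C.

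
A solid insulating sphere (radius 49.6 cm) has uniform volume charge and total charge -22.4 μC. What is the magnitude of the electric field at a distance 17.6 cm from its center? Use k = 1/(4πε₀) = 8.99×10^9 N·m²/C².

|E| ≈ 2.90e5 N/C

Take a concentric spherical Gaussian surface of radius r = 17.6 cm (r < R).
Only the charge within r is enclosed: Q_enc = Q·(r/R)³ = (-22.4 μC)·(17.6 cm/49.6 cm)³ = -1.001×10^-6 C.
Gauss's law: E·4πr² = Q_enc/ε₀.
E = k|Q_enc|/r² = (8.99×10^9)(1.001×10^-6)/(0.176)² = 2.90e5 N/C.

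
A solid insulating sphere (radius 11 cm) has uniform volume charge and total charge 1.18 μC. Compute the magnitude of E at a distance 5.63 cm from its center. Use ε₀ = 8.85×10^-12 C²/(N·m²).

4.49×10^5 N/C

By spherical symmetry E is radial; choose a Gaussian sphere of radius r = 5.63 cm (r < R).
For a uniform sphere the enclosed fraction is (r/R)³, so Q_enc = (1.18 μC)(0.0563/0.11)³ = 1.582×10^-7 C.
By Gauss's law, ∮E·dA = E·4πr² = Q_enc/ε₀.
E = |Q_enc|/(4πε₀r²) = (1.582×10^-7)/(4π·8.85×10^-12·(0.0563)²) = 4.49×10^5 N/C.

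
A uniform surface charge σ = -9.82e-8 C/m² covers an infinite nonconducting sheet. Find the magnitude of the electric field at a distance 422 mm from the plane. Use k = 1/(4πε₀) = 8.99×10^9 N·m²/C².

The symmetry is planar: E is normal to the sheet and the same magnitude on both sides. Take a pillbox straddling the sheet with end-cap area A.
Only the two end caps contribute flux: Φ = 2EA. With Q_enc = σA, Gauss's law gives E = |σ|/(2ε₀).
E = 2πk|σ| = 2π(8.99×10^9)(9.82×10^-8) = 5.55e3 N/C.

|E| ≈ 5.55×10^3 N/C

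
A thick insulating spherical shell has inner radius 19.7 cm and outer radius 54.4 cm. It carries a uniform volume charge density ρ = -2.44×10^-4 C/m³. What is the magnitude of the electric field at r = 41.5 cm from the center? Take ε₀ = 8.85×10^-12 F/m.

|E| ≈ 3.41e6 N/C

By spherical symmetry E is radial; choose a Gaussian sphere of radius r = 41.5 cm (within the shell material, 19.7 cm < r < 54.4 cm).
Enclosed charge is the volume from a to r: Q_enc = (4π/3)ρ(r³ − a³) = -6.524×10^-5 C.
Applying ∮E·dA = Q_enc/ε₀ with Φ = E(4πr²):
E = |Q_enc|/(4πε₀r²) = (6.524×10^-5)/(4π·8.85×10^-12·(0.415)²) = 3.41e6 N/C.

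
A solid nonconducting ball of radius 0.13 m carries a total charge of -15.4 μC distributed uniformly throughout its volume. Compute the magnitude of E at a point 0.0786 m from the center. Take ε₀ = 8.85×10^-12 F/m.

By spherical symmetry E is radial; choose a Gaussian sphere of radius r = 0.0786 m (r < R).
Only the charge within r is enclosed: Q_enc = Q·(r/R)³ = (-15.4 μC)·(0.0786 m/0.13 m)³ = -3.404×10^-6 C.
Applying ∮E·dA = Q_enc/ε₀ with Φ = E(4πr²):
E = |Q_enc|/(4πε₀r²) = (3.404×10^-6)/(4π·8.85×10^-12·(0.0786)²) = 4.95e6 N/C.

E ≈ 4.95×10^6 V/m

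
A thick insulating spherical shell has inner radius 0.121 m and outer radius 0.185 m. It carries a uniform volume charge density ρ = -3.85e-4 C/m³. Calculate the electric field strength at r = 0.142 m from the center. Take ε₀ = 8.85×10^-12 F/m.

Take a concentric spherical Gaussian surface of radius r = 0.142 m (within the shell material, 0.121 m < r < 0.185 m).
Only the shell between 0.121 m and r is enclosed: Q_enc = ρ·(4π/3)(r³ − a³) = (-3.85×10^-4)·(4π/3)·((0.142)³ − (0.121)³) = -1.761×10^-6 C.
Gauss's law: E·4πr² = Q_enc/ε₀.
E = |Q_enc|/(4πε₀r²) = (1.761×10^-6)/(4π·8.85×10^-12·(0.142)²) = 7.85×10^5 N/C.

E = 7.85×10^5 N/C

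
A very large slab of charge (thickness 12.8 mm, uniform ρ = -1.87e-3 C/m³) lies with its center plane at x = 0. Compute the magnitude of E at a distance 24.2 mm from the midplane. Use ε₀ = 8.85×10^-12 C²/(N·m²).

|E| = 1.35×10^6 N/C

The point |x| = 24.2 mm lies outside the slab (half-thickness 0.0064 m). A symmetric pillbox spanning the full slab encloses Q_enc = ρ·d·A.
Flux = 2EA ⇒ E = |ρ|d/(2ε₀), independent of distance outside.
E = (1.87×10^-3)(0.0128)/(2·8.85×10^-12) = 1.35×10^6 N/C.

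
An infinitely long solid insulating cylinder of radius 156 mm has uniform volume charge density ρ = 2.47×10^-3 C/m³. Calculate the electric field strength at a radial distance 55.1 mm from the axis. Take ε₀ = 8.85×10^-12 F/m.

Take a coaxial cylindrical Gaussian surface of radius r = 55.1 mm and length L (r < R).
Charge inside radius r per length L is ρ·πr²·L, so λ_enc = ρπr² = 2.356×10^-5 C/m.
Since E is radial and uniform over the curved surface, Φ = E·2πrL = Q_enc/ε₀ = λ_enc L/ε₀.
E = |λ_enc|/(2πε₀r) = (2.356×10^-5)/(2π·8.85×10^-12·0.0551) = 7.69×10^6 N/C.

|E| ≈ 7.69e6 N/C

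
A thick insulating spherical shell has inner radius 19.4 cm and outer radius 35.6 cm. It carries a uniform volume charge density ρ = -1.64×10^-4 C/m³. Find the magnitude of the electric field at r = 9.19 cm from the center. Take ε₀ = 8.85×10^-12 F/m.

E = 0 (no enclosed charge)

By spherical symmetry E is radial; choose a Gaussian sphere of radius r = 9.19 cm (r < 19.4 cm, inside the empty cavity).
No charge is enclosed, so by Gauss's law E·4πr² = 0 ⇒ E = 0.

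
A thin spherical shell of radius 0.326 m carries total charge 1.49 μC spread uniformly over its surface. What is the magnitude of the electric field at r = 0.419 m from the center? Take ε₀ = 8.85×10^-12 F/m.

Symmetry ⇒ E = E(r) r̂. Gaussian sphere of radius r = 0.419 m (r > 0.326 m).
The entire shell is enclosed: Q_enc = 1.49×10^-6 C.
Since E is radial and uniform over the Gaussian sphere, Φ = E·4πr² = Q_enc/ε₀.
E = |Q_enc|/(4πε₀r²) = (1.49e-6)/(4π·8.85×10^-12·(0.419)²) = 7.63×10^4 N/C.

E ≈ 7.63×10^4 N/C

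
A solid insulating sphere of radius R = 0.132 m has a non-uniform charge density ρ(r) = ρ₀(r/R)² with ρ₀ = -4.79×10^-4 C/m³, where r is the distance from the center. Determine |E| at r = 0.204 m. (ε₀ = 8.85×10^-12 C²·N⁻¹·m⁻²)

E ≈ 5.98×10^5 V/m

Symmetry ⇒ E = E(r) r̂. Gaussian sphere of radius r = 0.204 m (r > R, all charge enclosed).
Q_enc = 4π ∫₀^R ρ₀(r'/R)^2 r'² dr' = 4πρ₀R³/5 = -2.769×10^-6 C.
Since E is radial and uniform over the Gaussian sphere, Φ = E·4πr² = Q_enc/ε₀.
E = |Q_enc|/(4πε₀r²) = (2.769e-6)/(4π·8.85×10^-12·(0.204)²) = 5.98e5 N/C.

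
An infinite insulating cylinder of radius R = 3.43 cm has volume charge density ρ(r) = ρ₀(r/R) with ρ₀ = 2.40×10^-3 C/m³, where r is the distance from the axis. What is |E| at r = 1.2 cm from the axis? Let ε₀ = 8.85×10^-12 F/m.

|E| = 3.80e5 N/C

Take a coaxial cylindrical Gaussian surface of radius r = 1.2 cm and length L (r < R).
λ_enc = ∫₀^r ρ(r')·2πr' dr' = (2πρ₀/R)·r^3/3 = 2.532×10^-7 C/m.
Since E is radial and uniform over the curved surface, Φ = E·2πrL = Q_enc/ε₀ = λ_enc L/ε₀.
E = |λ_enc|/(2πε₀r) = (2.532×10^-7)/(2π·8.85×10^-12·0.012) = 3.80e5 N/C.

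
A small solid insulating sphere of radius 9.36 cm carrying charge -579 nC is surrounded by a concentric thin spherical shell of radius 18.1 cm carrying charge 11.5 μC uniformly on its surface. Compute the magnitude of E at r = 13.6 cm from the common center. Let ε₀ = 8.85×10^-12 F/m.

|E| ≈ 2.81×10^5 V/m

Use a concentric Gaussian sphere at r = 13.6 cm (between the bodies, 9.36 cm < r < 18.1 cm).
Only the inner charge is enclosed; the outer shell contributes nothing inside itself. Q_enc = -579 nC = -5.79e-7 C.
Applying ∮E·dA = Q_enc/ε₀ with Φ = E(4πr²):
E = |Q_enc|/(4πε₀r²) = (5.79×10^-7)/(4π·8.85×10^-12·(0.136)²) = 2.81×10^5 N/C.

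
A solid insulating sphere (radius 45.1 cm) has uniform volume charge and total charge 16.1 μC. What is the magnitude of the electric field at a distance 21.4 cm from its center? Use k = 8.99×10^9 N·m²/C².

Take a concentric spherical Gaussian surface of radius r = 21.4 cm (r < R).
For a uniform sphere the enclosed fraction is (r/R)³, so Q_enc = (16.1 μC)(0.214/0.451)³ = 1.72×10^-6 C.
Since E is radial and uniform over the Gaussian sphere, Φ = E·4πr² = Q_enc/ε₀.
E = k|Q_enc|/r² = (8.99×10^9)(1.72e-6)/(0.214)² = 3.38×10^5 N/C.

E ≈ 3.38e5 N/C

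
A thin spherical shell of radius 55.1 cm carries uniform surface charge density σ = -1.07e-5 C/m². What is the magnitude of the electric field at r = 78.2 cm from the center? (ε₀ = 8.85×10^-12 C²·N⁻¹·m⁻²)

Use a concentric Gaussian sphere at r = 78.2 cm (r > 55.1 cm).
The entire shell is enclosed: Q_enc = σ·4πR² = (-1.07×10^-5)·4π·(0.551)² = -4.082×10^-5 C.
By Gauss's law, ∮E·dA = E·4πr² = Q_enc/ε₀.
E = |Q_enc|/(4πε₀r²) = (4.082×10^-5)/(4π·8.85×10^-12·(0.782)²) = 6.00e5 N/C.

|E| ≈ 6.00×10^5 V/m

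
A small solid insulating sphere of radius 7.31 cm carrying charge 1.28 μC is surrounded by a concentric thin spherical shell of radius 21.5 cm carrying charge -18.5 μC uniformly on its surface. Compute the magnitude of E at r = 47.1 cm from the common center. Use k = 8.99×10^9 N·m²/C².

E = 6.98×10^5 N/C

Symmetry ⇒ E = E(r) r̂. Gaussian sphere of radius r = 47.1 cm (r > 21.5 cm, enclosing both).
Q_enc = (1.28 μC) + (-18.5 μC) = -1.722×10^-5 C.
Applying ∮E·dA = Q_enc/ε₀ with Φ = E(4πr²):
E = k|Q_enc|/r² = (8.99×10^9)(1.722e-5)/(0.471)² = 6.98×10^5 N/C.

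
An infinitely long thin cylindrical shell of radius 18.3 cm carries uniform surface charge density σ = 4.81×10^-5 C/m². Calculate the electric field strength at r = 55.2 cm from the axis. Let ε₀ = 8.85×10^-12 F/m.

By cylindrical symmetry E is radial; use a coaxial Gaussian cylinder of radius 55.2 cm and length L (r > 18.3 cm).
The whole shell is enclosed: λ_enc = σ·2πR = (4.81×10^-5)·2π·(0.183) = 5.531×10^-5 C/m.
By Gauss's law (flux through the curved wall only), E·2πrL = λ_enc L/ε₀.
E = |λ_enc|/(2πε₀r) = (5.531e-5)/(2π·8.85×10^-12·0.552) = 1.80e6 N/C.

|E| ≈ 1.80×10^6 V/m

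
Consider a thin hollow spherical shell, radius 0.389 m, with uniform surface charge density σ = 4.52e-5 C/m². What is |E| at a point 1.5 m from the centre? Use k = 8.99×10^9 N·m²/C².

E ≈ 3.43e5 N/C

By spherical symmetry E is radial; choose a Gaussian sphere of radius r = 1.5 m (r > 0.389 m).
The entire shell is enclosed: Q_enc = σ·4πR² = (4.52e-5)·4π·(0.389)² = 8.595e-5 C.
By Gauss's law, ∮E·dA = E·4πr² = Q_enc/ε₀.
E = k|Q_enc|/r² = (8.99×10^9)(8.595×10^-5)/(1.5)² = 3.43×10^5 N/C.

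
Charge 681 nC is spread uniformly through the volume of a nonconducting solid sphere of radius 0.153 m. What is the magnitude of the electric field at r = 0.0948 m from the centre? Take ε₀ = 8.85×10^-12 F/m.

Symmetry ⇒ E = E(r) r̂. Gaussian sphere of radius r = 0.0948 m (r < R).
Only the charge within r is enclosed: Q_enc = Q·(r/R)³ = (681 nC)·(0.0948 m/0.153 m)³ = 1.62×10^-7 C.
Applying ∮E·dA = Q_enc/ε₀ with Φ = E(4πr²):
E = |Q_enc|/(4πε₀r²) = (1.62×10^-7)/(4π·8.85×10^-12·(0.0948)²) = 1.62e5 N/C.

E = 1.62×10^5 N/C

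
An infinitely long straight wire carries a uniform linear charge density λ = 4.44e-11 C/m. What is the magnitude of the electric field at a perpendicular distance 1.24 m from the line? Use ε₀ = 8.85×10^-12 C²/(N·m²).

0.644 N/C

Choose a coaxial cylinder of radius r = 1.24 m (arbitrary length L) as the Gaussian surface.
Q_enc = λL, so λ_enc = 4.44e-11 C/m.
By Gauss's law (flux through the curved wall only), E·2πrL = λ_enc L/ε₀.
E = |λ_enc|/(2πε₀r) = (4.44×10^-11)/(2π·8.85×10^-12·1.24) = 0.644 N/C.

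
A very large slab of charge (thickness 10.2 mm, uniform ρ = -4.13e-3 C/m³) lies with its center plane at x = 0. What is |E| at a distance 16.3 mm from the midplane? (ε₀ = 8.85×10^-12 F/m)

The point |x| = 16.3 mm lies outside the slab (half-thickness 0.0051 m). A symmetric pillbox spanning the full slab encloses Q_enc = ρ·d·A.
Flux = 2EA ⇒ E = |ρ|d/(2ε₀), independent of distance outside.
E = (4.13×10^-3)(0.0102)/(2·8.85×10^-12) = 2.38e6 N/C.

|E| ≈ 2.38×10^6 N/C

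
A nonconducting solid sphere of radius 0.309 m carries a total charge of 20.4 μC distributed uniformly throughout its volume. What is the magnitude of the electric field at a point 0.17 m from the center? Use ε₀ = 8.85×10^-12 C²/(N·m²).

|E| ≈ 1.06×10^6 N/C

Symmetry ⇒ E = E(r) r̂. Gaussian sphere of radius r = 0.17 m (r < R).
For a uniform sphere the enclosed fraction is (r/R)³, so Q_enc = (20.4 μC)(0.17/0.309)³ = 3.397×10^-6 C.
Gauss's law: E·4πr² = Q_enc/ε₀.
E = |Q_enc|/(4πε₀r²) = (3.397×10^-6)/(4π·8.85×10^-12·(0.17)²) = 1.06×10^6 N/C.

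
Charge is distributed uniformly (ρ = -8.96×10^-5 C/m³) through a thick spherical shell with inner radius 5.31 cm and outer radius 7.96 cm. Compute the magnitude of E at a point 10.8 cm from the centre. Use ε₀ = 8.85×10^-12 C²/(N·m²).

E ≈ 1.03e5 V/m

Symmetry ⇒ E = E(r) r̂. Gaussian sphere of radius r = 10.8 cm (r > 7.96 cm, enclosing the whole shell).
Q_enc = ρ·(4π/3)(b³ − a³) = (-8.96e-5)·(4π/3)·((0.0796)³ − (0.0531)³) = -1.331e-7 C.
Gauss's law: E·4πr² = Q_enc/ε₀.
E = |Q_enc|/(4πε₀r²) = (1.331×10^-7)/(4π·8.85×10^-12·(0.108)²) = 1.03×10^5 N/C.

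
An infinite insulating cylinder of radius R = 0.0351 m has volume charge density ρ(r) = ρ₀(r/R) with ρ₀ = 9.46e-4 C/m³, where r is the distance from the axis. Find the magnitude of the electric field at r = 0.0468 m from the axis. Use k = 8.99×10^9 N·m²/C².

By cylindrical symmetry E is radial; use a coaxial Gaussian cylinder of radius 0.0468 m and length L (r > R, full charge per length enclosed).
λ_enc = 2π ∫₀^R ρ₀(r'/R)^1 r' dr' = 2πρ₀R²/3 = 2.441e-6 C/m.
Applying ∮E·dA = Q_enc/ε₀ with the end caps contributing no flux:
E = 2k|λ_enc|/r = 2(8.99×10^9)(2.441e-6)/(0.0468) = 9.38×10^5 N/C.

9.38e5 N/C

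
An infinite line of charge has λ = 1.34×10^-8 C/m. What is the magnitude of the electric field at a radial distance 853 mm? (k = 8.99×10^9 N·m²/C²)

Choose a coaxial cylinder of radius r = 853 mm (arbitrary length L) as the Gaussian surface.
Q_enc = λL, so λ_enc = 1.34e-8 C/m.
Since E is radial and uniform over the curved surface, Φ = E·2πrL = Q_enc/ε₀ = λ_enc L/ε₀.
E = 2k|λ_enc|/r = 2(8.99×10^9)(1.34×10^-8)/(0.853) = 282 N/C.

|E| ≈ 282 N/C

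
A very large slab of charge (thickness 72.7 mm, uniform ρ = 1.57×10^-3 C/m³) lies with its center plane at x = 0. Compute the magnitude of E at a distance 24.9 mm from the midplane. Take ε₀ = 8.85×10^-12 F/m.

By symmetry E is perpendicular to the slab. A Gaussian pillbox from −24.9 mm to +24.9 mm (face area A) lies entirely within the slab.
Q_enc = ρ·(2x)·A and flux = 2EA, so 2EA = 2ρxA/ε₀ ⇒ E = |ρ|x/ε₀.
E = (1.57e-3)(0.0249)/(8.85×10^-12) = 4.42×10^6 N/C.

|E| = 4.42e6 N/C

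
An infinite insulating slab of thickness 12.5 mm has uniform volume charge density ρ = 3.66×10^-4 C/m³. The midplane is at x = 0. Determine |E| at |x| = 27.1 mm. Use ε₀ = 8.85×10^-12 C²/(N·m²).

E = 2.58×10^5 V/m

The point |x| = 27.1 mm lies outside the slab (half-thickness 0.00625 m). A symmetric pillbox spanning the full slab encloses Q_enc = ρ·d·A.
Flux = 2EA ⇒ E = |ρ|d/(2ε₀), independent of distance outside.
E = (3.66e-4)(0.0125)/(2·8.85×10^-12) = 2.58e5 N/C.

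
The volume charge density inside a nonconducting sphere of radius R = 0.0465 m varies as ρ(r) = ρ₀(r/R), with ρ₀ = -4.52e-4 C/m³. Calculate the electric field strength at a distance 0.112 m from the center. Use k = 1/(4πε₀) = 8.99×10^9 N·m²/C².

Use a concentric Gaussian sphere at r = 0.112 m (r > R, all charge enclosed).
Q_enc = 4π ∫₀^R ρ₀(r'/R)^1 r'² dr' = 4πρ₀R³/4 = -1.428×10^-7 C.
Gauss's law: E·4πr² = Q_enc/ε₀.
E = k|Q_enc|/r² = (8.99×10^9)(1.428×10^-7)/(0.112)² = 1.02×10^5 N/C.

1.02×10^5 N/C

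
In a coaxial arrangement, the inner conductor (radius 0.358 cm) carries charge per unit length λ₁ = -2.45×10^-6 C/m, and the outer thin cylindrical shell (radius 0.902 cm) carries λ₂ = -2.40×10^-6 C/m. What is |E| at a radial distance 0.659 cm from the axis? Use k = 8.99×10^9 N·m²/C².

|E| = 6.68e6 N/C

Choose a coaxial cylinder of radius r = 0.659 cm (arbitrary length L) as the Gaussian surface (between the conductors, 0.358 cm < r < 0.902 cm).
Only the inner wire is enclosed; the outer shell contributes nothing inside itself. λ_enc = λ₁ = -2.45×10^-6 C/m.
Since E is radial and uniform over the curved surface, Φ = E·2πrL = Q_enc/ε₀ = λ_enc L/ε₀.
E = 2k|λ_enc|/r = 2(8.99×10^9)(2.45×10^-6)/(0.00659) = 6.68×10^6 N/C.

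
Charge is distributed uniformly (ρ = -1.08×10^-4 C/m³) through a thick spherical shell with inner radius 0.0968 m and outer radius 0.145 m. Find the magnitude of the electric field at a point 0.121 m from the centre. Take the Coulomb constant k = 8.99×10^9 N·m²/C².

E ≈ 2.40×10^5 N/C

Take a concentric spherical Gaussian surface of radius r = 0.121 m (within the shell material, 0.0968 m < r < 0.145 m).
Enclosed charge is the volume from a to r: Q_enc = (4π/3)ρ(r³ − a³) = -3.911e-7 C.
Since E is radial and uniform over the Gaussian sphere, Φ = E·4πr² = Q_enc/ε₀.
E = k|Q_enc|/r² = (8.99×10^9)(3.911×10^-7)/(0.121)² = 2.40e5 N/C.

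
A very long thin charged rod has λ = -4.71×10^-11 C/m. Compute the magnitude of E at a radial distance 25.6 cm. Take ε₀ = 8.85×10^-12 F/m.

Take a coaxial cylindrical Gaussian surface of radius r = 25.6 cm and length L.
Q_enc = λL, so λ_enc = -4.71×10^-11 C/m.
Gauss's law: E·2πrL = λ_enc L/ε₀.
E = |λ_enc|/(2πε₀r) = (4.71×10^-11)/(2π·8.85×10^-12·0.256) = 3.31 N/C.

E = 3.31 N/C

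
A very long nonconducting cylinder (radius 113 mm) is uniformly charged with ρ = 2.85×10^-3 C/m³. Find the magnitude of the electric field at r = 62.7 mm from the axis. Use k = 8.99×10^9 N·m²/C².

1.01×10^7 N/C

Coaxial Gaussian cylinder, radius r = 62.7 mm, length L (r < R).
Charge inside radius r per length L is ρ·πr²·L, so λ_enc = ρπr² = 3.52×10^-5 C/m.
By Gauss's law (flux through the curved wall only), E·2πrL = λ_enc L/ε₀.
E = 2k|λ_enc|/r = 2(8.99×10^9)(3.52e-5)/(0.0627) = 1.01e7 N/C.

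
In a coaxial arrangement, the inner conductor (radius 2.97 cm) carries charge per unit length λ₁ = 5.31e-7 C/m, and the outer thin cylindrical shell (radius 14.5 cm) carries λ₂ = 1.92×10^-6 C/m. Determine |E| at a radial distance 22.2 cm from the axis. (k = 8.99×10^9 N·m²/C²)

E ≈ 1.99e5 V/m

Take a coaxial cylindrical Gaussian surface of radius r = 22.2 cm and length L (r > 14.5 cm, enclosing both).
λ_enc = λ₁ + λ₂ = (5.31×10^-7) + (1.92×10^-6) = 2.451×10^-6 C/m.
Since E is radial and uniform over the curved surface, Φ = E·2πrL = Q_enc/ε₀ = λ_enc L/ε₀.
E = 2k|λ_enc|/r = 2(8.99×10^9)(2.451×10^-6)/(0.222) = 1.99e5 N/C.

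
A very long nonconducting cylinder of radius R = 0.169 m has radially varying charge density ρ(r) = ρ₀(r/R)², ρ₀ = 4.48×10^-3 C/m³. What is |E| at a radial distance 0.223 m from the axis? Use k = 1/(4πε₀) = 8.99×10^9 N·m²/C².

E = 1.62×10^7 V/m

Take a coaxial cylindrical Gaussian surface of radius r = 0.223 m and length L (r > R, full charge per length enclosed).
λ_enc = 2π ∫₀^R ρ₀(r'/R)^2 r' dr' = 2πρ₀R²/4 = 2.01e-4 C/m.
Applying ∮E·dA = Q_enc/ε₀ with the end caps contributing no flux:
E = 2k|λ_enc|/r = 2(8.99×10^9)(2.01×10^-4)/(0.223) = 1.62e7 N/C.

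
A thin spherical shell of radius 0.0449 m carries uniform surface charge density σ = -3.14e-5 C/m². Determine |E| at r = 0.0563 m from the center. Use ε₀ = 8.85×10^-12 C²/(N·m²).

Take a concentric spherical Gaussian surface of radius r = 0.0563 m (r > 0.0449 m).
The entire shell is enclosed: Q_enc = σ·4πR² = (-3.14×10^-5)·4π·(0.0449)² = -7.955×10^-7 C.
Since E is radial and uniform over the Gaussian sphere, Φ = E·4πr² = Q_enc/ε₀.
E = |Q_enc|/(4πε₀r²) = (7.955e-7)/(4π·8.85×10^-12·(0.0563)²) = 2.26e6 N/C.

2.26×10^6 N/C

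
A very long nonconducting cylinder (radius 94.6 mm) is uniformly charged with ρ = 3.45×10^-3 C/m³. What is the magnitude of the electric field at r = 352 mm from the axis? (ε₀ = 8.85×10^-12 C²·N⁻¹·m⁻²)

4.96×10^6 V/m

By cylindrical symmetry E is radial; use a coaxial Gaussian cylinder of radius 352 mm and length L (r > 94.6 mm, full cross-section enclosed).
λ_enc = ρ·πR² = (3.45e-3)π(0.0946)² = 9.70e-5 C/m.
Gauss's law: E·2πrL = λ_enc L/ε₀.
E = |λ_enc|/(2πε₀r) = (9.70×10^-5)/(2π·8.85×10^-12·0.352) = 4.96×10^6 N/C.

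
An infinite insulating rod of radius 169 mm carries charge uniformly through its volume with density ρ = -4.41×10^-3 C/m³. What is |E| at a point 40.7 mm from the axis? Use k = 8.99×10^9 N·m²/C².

E ≈ 1.01×10^7 V/m

Coaxial Gaussian cylinder, radius r = 40.7 mm, length L (r < R).
Enclosed charge per unit length: λ_enc = ρ·πr² = (-4.41×10^-3)π(0.0407)² = -2.295×10^-5 C/m.
Applying ∮E·dA = Q_enc/ε₀ with the end caps contributing no flux:
E = 2k|λ_enc|/r = 2(8.99×10^9)(2.295×10^-5)/(0.0407) = 1.01×10^7 N/C.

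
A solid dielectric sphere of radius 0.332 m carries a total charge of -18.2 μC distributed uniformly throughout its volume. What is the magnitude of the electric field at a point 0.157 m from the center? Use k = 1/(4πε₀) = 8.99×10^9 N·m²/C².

E = 7.02×10^5 N/C

By spherical symmetry E is radial; choose a Gaussian sphere of radius r = 0.157 m (r < R).
Only the charge within r is enclosed: Q_enc = Q·(r/R)³ = (-18.2 μC)·(0.157 m/0.332 m)³ = -1.925e-6 C.
Gauss's law: E·4πr² = Q_enc/ε₀.
E = k|Q_enc|/r² = (8.99×10^9)(1.925×10^-6)/(0.157)² = 7.02×10^5 N/C.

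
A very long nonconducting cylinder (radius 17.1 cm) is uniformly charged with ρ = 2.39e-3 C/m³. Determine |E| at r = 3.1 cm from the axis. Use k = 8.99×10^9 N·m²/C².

|E| = 4.19×10^6 N/C

Choose a coaxial cylinder of radius r = 3.1 cm (arbitrary length L) as the Gaussian surface (r < R).
Enclosed charge per unit length: λ_enc = ρ·πr² = (2.39e-3)π(0.031)² = 7.216×10^-6 C/m.
Since E is radial and uniform over the curved surface, Φ = E·2πrL = Q_enc/ε₀ = λ_enc L/ε₀.
E = 2k|λ_enc|/r = 2(8.99×10^9)(7.216e-6)/(0.031) = 4.19e6 N/C.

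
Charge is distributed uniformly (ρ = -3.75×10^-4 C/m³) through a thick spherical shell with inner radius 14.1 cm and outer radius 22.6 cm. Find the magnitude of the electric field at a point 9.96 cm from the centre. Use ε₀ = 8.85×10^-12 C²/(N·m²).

Symmetry ⇒ E = E(r) r̂. Gaussian sphere of radius r = 9.96 cm (r < 14.1 cm, inside the empty cavity).
No charge is enclosed, so by Gauss's law E·4πr² = 0 ⇒ E = 0.

E = 0 (no enclosed charge)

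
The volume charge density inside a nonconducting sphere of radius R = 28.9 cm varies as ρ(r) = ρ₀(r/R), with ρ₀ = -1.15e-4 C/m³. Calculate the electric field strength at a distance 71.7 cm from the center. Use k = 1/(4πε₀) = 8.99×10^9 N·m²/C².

E = 1.52×10^5 N/C

By spherical symmetry E is radial; choose a Gaussian sphere of radius r = 71.7 cm (r > R, all charge enclosed).
Q_enc = 4π ∫₀^R ρ₀(r'/R)^1 r'² dr' = 4πρ₀R³/4 = -8.72×10^-6 C.
Gauss's law: E·4πr² = Q_enc/ε₀.
E = k|Q_enc|/r² = (8.99×10^9)(8.72×10^-6)/(0.717)² = 1.52e5 N/C.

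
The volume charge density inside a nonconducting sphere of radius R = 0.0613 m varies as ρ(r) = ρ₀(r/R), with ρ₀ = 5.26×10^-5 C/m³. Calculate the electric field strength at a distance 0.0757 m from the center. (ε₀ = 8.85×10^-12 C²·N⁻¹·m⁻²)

5.97×10^4 N/C

Take a concentric spherical Gaussian surface of radius r = 0.0757 m (r > R, all charge enclosed).
Q_enc = 4π ∫₀^R ρ₀(r'/R)^1 r'² dr' = 4πρ₀R³/4 = 3.806×10^-8 C.
By Gauss's law, ∮E·dA = E·4πr² = Q_enc/ε₀.
E = |Q_enc|/(4πε₀r²) = (3.806×10^-8)/(4π·8.85×10^-12·(0.0757)²) = 5.97e4 N/C.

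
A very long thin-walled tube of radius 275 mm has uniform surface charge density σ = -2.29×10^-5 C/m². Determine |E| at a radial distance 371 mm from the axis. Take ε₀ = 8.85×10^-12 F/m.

By cylindrical symmetry E is radial; use a coaxial Gaussian cylinder of radius 371 mm and length L (r > 275 mm).
The whole shell is enclosed: λ_enc = σ·2πR = (-2.29e-5)·2π·(0.275) = -3.957e-5 C/m.
Since E is radial and uniform over the curved surface, Φ = E·2πrL = Q_enc/ε₀ = λ_enc L/ε₀.
E = |λ_enc|/(2πε₀r) = (3.957×10^-5)/(2π·8.85×10^-12·0.371) = 1.92×10^6 N/C.

1.92×10^6 N/C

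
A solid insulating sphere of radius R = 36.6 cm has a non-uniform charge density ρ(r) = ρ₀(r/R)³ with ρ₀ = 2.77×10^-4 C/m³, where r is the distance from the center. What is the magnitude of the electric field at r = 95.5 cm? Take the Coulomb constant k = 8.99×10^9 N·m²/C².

Symmetry ⇒ E = E(r) r̂. Gaussian sphere of radius r = 95.5 cm (r > R, all charge enclosed).
Q_enc = 4π ∫₀^R ρ₀(r'/R)^3 r'² dr' = 4πρ₀R³/6 = 2.844×10^-5 C.
Applying ∮E·dA = Q_enc/ε₀ with Φ = E(4πr²):
E = k|Q_enc|/r² = (8.99×10^9)(2.844×10^-5)/(0.955)² = 2.80×10^5 N/C.

E ≈ 2.80e5 N/C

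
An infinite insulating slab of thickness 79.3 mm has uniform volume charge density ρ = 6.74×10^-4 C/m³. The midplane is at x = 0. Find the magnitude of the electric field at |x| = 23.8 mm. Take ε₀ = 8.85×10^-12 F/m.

By symmetry E is perpendicular to the slab. A Gaussian pillbox from −23.8 mm to +23.8 mm (face area A) lies entirely within the slab.
Q_enc = ρ·(2x)·A and flux = 2EA, so 2EA = 2ρxA/ε₀ ⇒ E = |ρ|x/ε₀.
E = (6.74e-4)(0.0238)/(8.85×10^-12) = 1.81e6 N/C.

|E| ≈ 1.81×10^6 N/C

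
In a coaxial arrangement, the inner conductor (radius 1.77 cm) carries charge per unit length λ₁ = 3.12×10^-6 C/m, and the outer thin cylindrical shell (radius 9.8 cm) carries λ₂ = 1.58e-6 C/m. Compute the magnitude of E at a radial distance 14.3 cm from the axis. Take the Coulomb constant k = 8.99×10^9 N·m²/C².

Coaxial Gaussian cylinder, radius r = 14.3 cm, length L (r > 9.8 cm, enclosing both).
λ_enc = λ₁ + λ₂ = (3.12×10^-6) + (1.58e-6) = 4.70×10^-6 C/m.
Gauss's law: E·2πrL = λ_enc L/ε₀.
E = 2k|λ_enc|/r = 2(8.99×10^9)(4.70×10^-6)/(0.143) = 5.91e5 N/C.

E ≈ 5.91×10^5 N/C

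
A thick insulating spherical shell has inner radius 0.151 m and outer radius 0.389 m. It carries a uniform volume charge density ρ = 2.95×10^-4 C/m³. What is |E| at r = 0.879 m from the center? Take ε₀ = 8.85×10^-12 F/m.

Symmetry ⇒ E = E(r) r̂. Gaussian sphere of radius r = 0.879 m (r > 0.389 m, enclosing the whole shell).
Q_enc = ρ·(4π/3)(b³ − a³) = (2.95e-4)·(4π/3)·((0.389)³ − (0.151)³) = 6.848×10^-5 C.
Gauss's law: E·4πr² = Q_enc/ε₀.
E = |Q_enc|/(4πε₀r²) = (6.848×10^-5)/(4π·8.85×10^-12·(0.879)²) = 7.97×10^5 N/C.

|E| = 7.97×10^5 N/C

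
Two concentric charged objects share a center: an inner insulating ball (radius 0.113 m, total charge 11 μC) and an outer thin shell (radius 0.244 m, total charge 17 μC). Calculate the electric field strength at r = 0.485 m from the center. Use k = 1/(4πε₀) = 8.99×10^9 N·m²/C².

|E| ≈ 1.07×10^6 N/C

Take a concentric spherical Gaussian surface of radius r = 0.485 m (r > 0.244 m, enclosing both).
Q_enc = (11 μC) + (17 μC) = 2.80×10^-5 C.
Since E is radial and uniform over the Gaussian sphere, Φ = E·4πr² = Q_enc/ε₀.
E = k|Q_enc|/r² = (8.99×10^9)(2.80×10^-5)/(0.485)² = 1.07e6 N/C.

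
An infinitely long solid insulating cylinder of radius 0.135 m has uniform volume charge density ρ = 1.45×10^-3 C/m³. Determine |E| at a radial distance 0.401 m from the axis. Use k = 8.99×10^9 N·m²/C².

Coaxial Gaussian cylinder, radius r = 0.401 m, length L (r > 0.135 m, full cross-section enclosed).
λ_enc = ρ·πR² = (1.45×10^-3)π(0.135)² = 8.302e-5 C/m.
By Gauss's law (flux through the curved wall only), E·2πrL = λ_enc L/ε₀.
E = 2k|λ_enc|/r = 2(8.99×10^9)(8.302e-5)/(0.401) = 3.72×10^6 N/C.

E = 3.72×10^6 N/C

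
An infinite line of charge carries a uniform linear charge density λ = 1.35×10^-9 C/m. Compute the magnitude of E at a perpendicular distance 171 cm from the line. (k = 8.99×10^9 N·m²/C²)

Choose a coaxial cylinder of radius r = 171 cm (arbitrary length L) as the Gaussian surface.
Q_enc = λL, so λ_enc = 1.35×10^-9 C/m.
Applying ∮E·dA = Q_enc/ε₀ with the end caps contributing no flux:
E = 2k|λ_enc|/r = 2(8.99×10^9)(1.35×10^-9)/(1.71) = 14.2 N/C.

14.2 V/m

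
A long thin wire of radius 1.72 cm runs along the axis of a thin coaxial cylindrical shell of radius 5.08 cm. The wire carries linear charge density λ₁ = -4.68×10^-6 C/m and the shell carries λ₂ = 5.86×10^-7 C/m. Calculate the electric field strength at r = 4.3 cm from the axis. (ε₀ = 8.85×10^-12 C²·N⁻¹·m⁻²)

E ≈ 1.96e6 N/C

Take a coaxial cylindrical Gaussian surface of radius r = 4.3 cm and length L (between the conductors, 1.72 cm < r < 5.08 cm).
The shell at 5.08 cm lies outside the Gaussian surface, so λ_enc = λ₁ = -4.68e-6 C/m.
Gauss's law: E·2πrL = λ_enc L/ε₀.
E = |λ_enc|/(2πε₀r) = (4.68e-6)/(2π·8.85×10^-12·0.043) = 1.96e6 N/C.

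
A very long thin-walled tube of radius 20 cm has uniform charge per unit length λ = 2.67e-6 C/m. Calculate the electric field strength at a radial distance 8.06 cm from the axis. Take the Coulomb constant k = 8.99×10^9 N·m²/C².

Choose a coaxial cylinder of radius r = 8.06 cm (arbitrary length L) as the Gaussian surface (r < 20 cm, inside the shell).
No charge is enclosed, so Gauss's law gives E·2πrL = 0 ⇒ E = 0.

E = 0 (no enclosed charge)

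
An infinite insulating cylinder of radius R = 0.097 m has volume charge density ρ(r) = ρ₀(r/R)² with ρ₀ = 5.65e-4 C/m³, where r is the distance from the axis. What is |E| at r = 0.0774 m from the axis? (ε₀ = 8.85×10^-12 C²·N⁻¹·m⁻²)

|E| = 7.87e5 N/C

Coaxial Gaussian cylinder, radius r = 0.0774 m, length L (r < R).
Integrating ρ over the cross-section to radius r: λ_enc = (2πρ₀/R²) ∫₀^r r'^3 dr' = 2πρ₀ r^4/(4·R²) = 3.385×10^-6 C/m.
Gauss's law: E·2πrL = λ_enc L/ε₀.
E = |λ_enc|/(2πε₀r) = (3.385e-6)/(2π·8.85×10^-12·0.0774) = 7.87e5 N/C.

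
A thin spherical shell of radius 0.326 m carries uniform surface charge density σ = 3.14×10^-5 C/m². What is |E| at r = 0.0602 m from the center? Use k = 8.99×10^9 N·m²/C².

Take a concentric spherical Gaussian surface of radius r = 0.0602 m (inside the shell, r < 0.326 m).
No charge lies within this surface, so Q_enc = 0 and Gauss's law gives E·4πr² = 0 ⇒ E = 0.

E = 0 (no enclosed charge)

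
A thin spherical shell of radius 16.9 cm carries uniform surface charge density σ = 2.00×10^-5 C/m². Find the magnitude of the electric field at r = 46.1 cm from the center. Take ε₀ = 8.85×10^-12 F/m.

E ≈ 3.04e5 N/C

Symmetry ⇒ E = E(r) r̂. Gaussian sphere of radius r = 46.1 cm (r > 16.9 cm).
The entire shell is enclosed: Q_enc = σ·4πR² = (2.00e-5)·4π·(0.169)² = 7.178×10^-6 C.
Since E is radial and uniform over the Gaussian sphere, Φ = E·4πr² = Q_enc/ε₀.
E = |Q_enc|/(4πε₀r²) = (7.178e-6)/(4π·8.85×10^-12·(0.461)²) = 3.04×10^5 N/C.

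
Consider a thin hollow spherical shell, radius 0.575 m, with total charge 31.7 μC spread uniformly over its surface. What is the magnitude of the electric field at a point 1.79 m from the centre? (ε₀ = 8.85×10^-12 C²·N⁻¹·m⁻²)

8.90×10^4 N/C

Use a concentric Gaussian sphere at r = 1.79 m (r > 0.575 m).
The entire shell is enclosed: Q_enc = 3.17×10^-5 C.
Applying ∮E·dA = Q_enc/ε₀ with Φ = E(4πr²):
E = |Q_enc|/(4πε₀r²) = (3.17×10^-5)/(4π·8.85×10^-12·(1.79)²) = 8.90e4 N/C.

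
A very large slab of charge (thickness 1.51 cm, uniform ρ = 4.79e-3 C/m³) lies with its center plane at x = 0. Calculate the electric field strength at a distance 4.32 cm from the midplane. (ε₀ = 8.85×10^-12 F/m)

The point |x| = 4.32 cm lies outside the slab (half-thickness 0.00755 m). A symmetric pillbox spanning the full slab encloses Q_enc = ρ·d·A.
Flux = 2EA ⇒ E = |ρ|d/(2ε₀), independent of distance outside.
E = (4.79×10^-3)(0.0151)/(2·8.85×10^-12) = 4.09×10^6 N/C.

4.09e6 N/C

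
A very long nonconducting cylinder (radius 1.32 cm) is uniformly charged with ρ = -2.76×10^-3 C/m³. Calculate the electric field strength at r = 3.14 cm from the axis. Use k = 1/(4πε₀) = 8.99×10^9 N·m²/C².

|E| ≈ 8.65×10^5 N/C

Coaxial Gaussian cylinder, radius r = 3.14 cm, length L (r > 1.32 cm, full cross-section enclosed).
λ_enc = ρ·πR² = (-2.76×10^-3)π(0.0132)² = -1.511e-6 C/m.
Since E is radial and uniform over the curved surface, Φ = E·2πrL = Q_enc/ε₀ = λ_enc L/ε₀.
E = 2k|λ_enc|/r = 2(8.99×10^9)(1.511e-6)/(0.0314) = 8.65×10^5 N/C.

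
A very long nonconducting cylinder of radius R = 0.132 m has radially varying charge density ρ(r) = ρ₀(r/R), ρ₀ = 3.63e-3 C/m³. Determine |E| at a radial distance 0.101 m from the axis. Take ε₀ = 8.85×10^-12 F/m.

E ≈ 1.06×10^7 N/C

Coaxial Gaussian cylinder, radius r = 0.101 m, length L (r < R).
λ_enc = ∫₀^r ρ(r')·2πr' dr' = (2πρ₀/R)·r^3/3 = 5.934×10^-5 C/m.
Since E is radial and uniform over the curved surface, Φ = E·2πrL = Q_enc/ε₀ = λ_enc L/ε₀.
E = |λ_enc|/(2πε₀r) = (5.934e-5)/(2π·8.85×10^-12·0.101) = 1.06e7 N/C.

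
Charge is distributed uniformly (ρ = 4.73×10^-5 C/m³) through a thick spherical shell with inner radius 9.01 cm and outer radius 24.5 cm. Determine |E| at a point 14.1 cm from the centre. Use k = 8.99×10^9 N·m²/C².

By spherical symmetry E is radial; choose a Gaussian sphere of radius r = 14.1 cm (within the shell material, 9.01 cm < r < 24.5 cm).
Enclosed charge is the volume from a to r: Q_enc = (4π/3)ρ(r³ − a³) = 4.105e-7 C.
Gauss's law: E·4πr² = Q_enc/ε₀.
E = k|Q_enc|/r² = (8.99×10^9)(4.105×10^-7)/(0.141)² = 1.86×10^5 N/C.

E = 1.86e5 N/C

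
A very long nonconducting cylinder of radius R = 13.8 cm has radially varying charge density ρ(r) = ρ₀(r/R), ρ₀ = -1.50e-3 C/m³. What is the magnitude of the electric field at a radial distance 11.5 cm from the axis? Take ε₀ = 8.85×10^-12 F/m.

Coaxial Gaussian cylinder, radius r = 11.5 cm, length L (r < R).
λ_enc = ∫₀^r ρ(r')·2πr' dr' = (2πρ₀/R)·r^3/3 = -3.462×10^-5 C/m.
Applying ∮E·dA = Q_enc/ε₀ with the end caps contributing no flux:
E = |λ_enc|/(2πε₀r) = (3.462×10^-5)/(2π·8.85×10^-12·0.115) = 5.41e6 N/C.

|E| ≈ 5.41×10^6 N/C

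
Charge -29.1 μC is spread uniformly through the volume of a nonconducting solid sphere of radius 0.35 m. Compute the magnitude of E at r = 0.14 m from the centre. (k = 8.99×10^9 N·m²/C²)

8.54×10^5 N/C

Take a concentric spherical Gaussian surface of radius r = 0.14 m (r < R).
Only the charge within r is enclosed: Q_enc = Q·(r/R)³ = (-29.1 μC)·(0.14 m/0.35 m)³ = -1.862e-6 C.
Applying ∮E·dA = Q_enc/ε₀ with Φ = E(4πr²):
E = k|Q_enc|/r² = (8.99×10^9)(1.862×10^-6)/(0.14)² = 8.54×10^5 N/C.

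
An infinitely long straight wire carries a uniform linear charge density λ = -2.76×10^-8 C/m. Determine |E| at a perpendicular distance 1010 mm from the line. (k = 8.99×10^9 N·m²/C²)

By cylindrical symmetry E is radial; use a coaxial Gaussian cylinder of radius 1010 mm and length L.
Q_enc = λL, so λ_enc = -2.76e-8 C/m.
By Gauss's law (flux through the curved wall only), E·2πrL = λ_enc L/ε₀.
E = 2k|λ_enc|/r = 2(8.99×10^9)(2.76e-8)/(1.01) = 491 N/C.

|E| ≈ 491 N/C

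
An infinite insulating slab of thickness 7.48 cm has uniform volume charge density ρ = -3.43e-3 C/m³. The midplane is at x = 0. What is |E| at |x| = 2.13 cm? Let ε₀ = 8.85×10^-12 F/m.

E ≈ 8.26×10^6 N/C

By symmetry E is perpendicular to the slab. A Gaussian pillbox from −2.13 cm to +2.13 cm (face area A) lies entirely within the slab.
Q_enc = ρ·(2x)·A and flux = 2EA, so 2EA = 2ρxA/ε₀ ⇒ E = |ρ|x/ε₀.
E = (3.43×10^-3)(0.0213)/(8.85×10^-12) = 8.26×10^6 N/C.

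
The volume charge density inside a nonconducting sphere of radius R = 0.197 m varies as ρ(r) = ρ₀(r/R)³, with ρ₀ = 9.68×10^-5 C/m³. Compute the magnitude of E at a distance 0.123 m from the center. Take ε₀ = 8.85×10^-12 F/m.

|E| ≈ 5.46×10^4 V/m

Take a concentric spherical Gaussian surface of radius r = 0.123 m (r < R).
Integrate the density: Q_enc = 4π ∫₀^r ρ₀(r'/R)^3 r'² dr' = 4πρ₀ r^6/(6·R³) = 9.183×10^-8 C.
By Gauss's law, ∮E·dA = E·4πr² = Q_enc/ε₀.
E = |Q_enc|/(4πε₀r²) = (9.183e-8)/(4π·8.85×10^-12·(0.123)²) = 5.46×10^4 N/C.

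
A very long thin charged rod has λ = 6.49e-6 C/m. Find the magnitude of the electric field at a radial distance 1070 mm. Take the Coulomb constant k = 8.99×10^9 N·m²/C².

|E| = 1.09e5 N/C

By cylindrical symmetry E is radial; use a coaxial Gaussian cylinder of radius 1070 mm and length L.
Q_enc = λL, so λ_enc = 6.49e-6 C/m.
Since E is radial and uniform over the curved surface, Φ = E·2πrL = Q_enc/ε₀ = λ_enc L/ε₀.
E = 2k|λ_enc|/r = 2(8.99×10^9)(6.49e-6)/(1.07) = 1.09×10^5 N/C.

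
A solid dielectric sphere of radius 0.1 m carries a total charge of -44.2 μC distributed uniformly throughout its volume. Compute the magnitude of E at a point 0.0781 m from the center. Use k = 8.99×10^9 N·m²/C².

3.10×10^7 V/m

Symmetry ⇒ E = E(r) r̂. Gaussian sphere of radius r = 0.0781 m (r < R).
Only the charge within r is enclosed: Q_enc = Q·(r/R)³ = (-44.2 μC)·(0.0781 m/0.1 m)³ = -2.106×10^-5 C.
Applying ∮E·dA = Q_enc/ε₀ with Φ = E(4πr²):
E = k|Q_enc|/r² = (8.99×10^9)(2.106e-5)/(0.0781)² = 3.10×10^7 N/C.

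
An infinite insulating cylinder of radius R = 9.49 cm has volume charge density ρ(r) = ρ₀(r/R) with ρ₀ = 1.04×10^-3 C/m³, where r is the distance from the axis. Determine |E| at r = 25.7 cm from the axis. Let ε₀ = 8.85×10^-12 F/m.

Take a coaxial cylindrical Gaussian surface of radius r = 25.7 cm and length L (r > R, full charge per length enclosed).
λ_enc = 2π ∫₀^R ρ₀(r'/R)^1 r' dr' = 2πρ₀R²/3 = 1.962×10^-5 C/m.
Since E is radial and uniform over the curved surface, Φ = E·2πrL = Q_enc/ε₀ = λ_enc L/ε₀.
E = |λ_enc|/(2πε₀r) = (1.962×10^-5)/(2π·8.85×10^-12·0.257) = 1.37×10^6 N/C.

E ≈ 1.37×10^6 V/m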